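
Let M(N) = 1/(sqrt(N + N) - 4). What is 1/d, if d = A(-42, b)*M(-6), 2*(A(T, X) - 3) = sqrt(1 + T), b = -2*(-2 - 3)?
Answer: -48/77 + 4*sqrt(123)/77 + 8*I*sqrt(41)/77 + 24*I*sqrt(3)/77 ≈ -0.047245 + 1.2051*I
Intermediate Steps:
b = 10 (b = -2*(-5) = 10)
A(T, X) = 3 + sqrt(1 + T)/2
M(N) = 1/(-4 + sqrt(2)*sqrt(N)) (M(N) = 1/(sqrt(2*N) - 4) = 1/(sqrt(2)*sqrt(N) - 4) = 1/(-4 + sqrt(2)*sqrt(N)))
d = (3 + I*sqrt(41)/2)/(-4 + 2*I*sqrt(3)) (d = (3 + sqrt(1 - 42)/2)/(-4 + sqrt(2)*sqrt(-6)) = (3 + sqrt(-41)/2)/(-4 + sqrt(2)*(I*sqrt(6))) = (3 + (I*sqrt(41))/2)/(-4 + 2*I*sqrt(3)) = (3 + I*sqrt(41)/2)/(-4 + 2*I*sqrt(3)) ≈ -0.032481 - 0.82852*I)
1/d = 1/((sqrt(41) - 6*I)/(4*(sqrt(3) + 2*I))) = 4*(sqrt(3) + 2*I)/(sqrt(41) - 6*I)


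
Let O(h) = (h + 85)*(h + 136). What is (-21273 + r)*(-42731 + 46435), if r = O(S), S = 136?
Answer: 143859656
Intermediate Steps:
O(h) = (85 + h)*(136 + h)
r = 60112 (r = 11560 + 136² + 221*136 = 11560 + 18496 + 30056 = 60112)
(-21273 + r)*(-42731 + 46435) = (-21273 + 60112)*(-42731 + 46435) = 38839*3704 = 143859656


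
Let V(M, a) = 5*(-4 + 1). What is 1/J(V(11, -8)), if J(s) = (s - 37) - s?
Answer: -1/37 ≈ -0.027027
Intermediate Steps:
V(M, a) = -15 (V(M, a) = 5*(-3) = -15)
J(s) = -37 (J(s) = (-37 + s) - s = -37)
1/J(V(11, -8)) = 1/(-37) = -1/37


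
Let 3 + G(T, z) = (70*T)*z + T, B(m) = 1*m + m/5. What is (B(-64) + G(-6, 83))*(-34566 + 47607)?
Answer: -2278640889/5 ≈ -4.5573e+8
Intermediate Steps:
B(m) = 6*m/5 (B(m) = m + m*(1/5) = m + m/5 = 6*m/5)
G(T, z) = -3 + T + 70*T*z (G(T, z) = -3 + ((70*T)*z + T) = -3 + (70*T*z + T) = -3 + (T + 70*T*z) = -3 + T + 70*T*z)
(B(-64) + G(-6, 83))*(-34566 + 47607) = ((6/5)*(-64) + (-3 - 6 + 70*(-6)*83))*(-34566 + 47607) = (-384/5 + (-3 - 6 - 34860))*13041 = (-384/5 - 34869)*13041 = -174729/5*13041 = -2278640889/5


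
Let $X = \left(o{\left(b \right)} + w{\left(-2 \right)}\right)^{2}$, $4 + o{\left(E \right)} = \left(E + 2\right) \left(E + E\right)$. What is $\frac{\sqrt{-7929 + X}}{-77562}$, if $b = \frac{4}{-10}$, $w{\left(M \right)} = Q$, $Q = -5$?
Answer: $- \frac{i \sqrt{1222394}}{969525} \approx - 0.0011404 i$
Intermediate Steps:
$w{\left(M \right)} = -5$
$b = - \frac{2}{5}$ ($b = 4 \left(- \frac{1}{10}\right) = - \frac{2}{5} \approx -0.4$)
$o{\left(E \right)} = -4 + 2 E \left(2 + E\right)$ ($o{\left(E \right)} = -4 + \left(E + 2\right) \left(E + E\right) = -4 + \left(2 + E\right) 2 E = -4 + 2 E \left(2 + E\right)$)
$X = \frac{66049}{625}$ ($X = \left(\left(-4 + 2 \left(- \frac{2}{5}\right)^{2} + 4 \left(- \frac{2}{5}\right)\right) - 5\right)^{2} = \left(\left(-4 + 2 \cdot \frac{4}{25} - \frac{8}{5}\right) - 5\right)^{2} = \left(\left(-4 + \frac{8}{25} - \frac{8}{5}\right) - 5\right)^{2} = \left(- \frac{132}{25} - 5\right)^{2} = \left(- \frac{257}{25}\right)^{2} = \frac{66049}{625} \approx 105.68$)
$\frac{\sqrt{-7929 + X}}{-77562} = \frac{\sqrt{-7929 + \frac{66049}{625}}}{-77562} = \sqrt{- \frac{4889576}{625}} \left(- \frac{1}{77562}\right) = \frac{2 i \sqrt{1222394}}{25} \left(- \frac{1}{77562}\right) = - \frac{i \sqrt{1222394}}{969525}$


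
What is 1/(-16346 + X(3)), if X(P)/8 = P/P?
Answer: -1/16338 ≈ -6.1207e-5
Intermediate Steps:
X(P) = 8 (X(P) = 8*(P/P) = 8*1 = 8)
1/(-16346 + X(3)) = 1/(-16346 + 8) = 1/(-16338) = 1*(-1/16338) = -1/16338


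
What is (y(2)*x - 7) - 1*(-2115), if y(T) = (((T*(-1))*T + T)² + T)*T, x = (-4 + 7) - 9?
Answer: 2036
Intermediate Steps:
x = -6 (x = 3 - 9 = -6)
y(T) = T*(T + (T - T²)²) (y(T) = (((-T)*T + T)² + T)*T = ((-T² + T)² + T)*T = ((T - T²)² + T)*T = (T + (T - T²)²)*T = T*(T + (T - T²)²))
(y(2)*x - 7) - 1*(-2115) = ((2²*(1 + 2*(-1 + 2)²))*(-6) - 7) - 1*(-2115) = ((4*(1 + 2*1²))*(-6) - 7) + 2115 = ((4*(1 + 2*1))*(-6) - 7) + 2115 = ((4*(1 + 2))*(-6) - 7) + 2115 = ((4*3)*(-6) - 7) + 2115 = (12*(-6) - 7) + 2115 = (-72 - 7) + 2115 = -79 + 2115 = 2036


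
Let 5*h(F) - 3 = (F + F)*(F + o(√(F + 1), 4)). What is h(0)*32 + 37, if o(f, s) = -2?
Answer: 281/5 ≈ 56.200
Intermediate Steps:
h(F) = ⅗ + 2*F*(-2 + F)/5 (h(F) = ⅗ + ((F + F)*(F - 2))/5 = ⅗ + ((2*F)*(-2 + F))/5 = ⅗ + (2*F*(-2 + F))/5 = ⅗ + 2*F*(-2 + F)/5)
h(0)*32 + 37 = (⅗ - ⅘*0 + (⅖)*0²)*32 + 37 = (⅗ + 0 + (⅖)*0)*32 + 37 = (⅗ + 0 + 0)*32 + 37 = (⅗)*32 + 37 = 96/5 + 37 = 281/5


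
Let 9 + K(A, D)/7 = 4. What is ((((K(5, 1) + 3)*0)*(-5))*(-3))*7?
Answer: 0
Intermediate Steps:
K(A, D) = -35 (K(A, D) = -63 + 7*4 = -63 + 28 = -35)
((((K(5, 1) + 3)*0)*(-5))*(-3))*7 = ((((-35 + 3)*0)*(-5))*(-3))*7 = ((-32*0*(-5))*(-3))*7 = ((0*(-5))*(-3))*7 = (0*(-3))*7 = 0*7 = 0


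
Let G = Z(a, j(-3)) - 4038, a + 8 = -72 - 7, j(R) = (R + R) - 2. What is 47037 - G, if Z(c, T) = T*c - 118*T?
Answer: 49435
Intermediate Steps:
j(R) = -2 + 2*R (j(R) = 2*R - 2 = -2 + 2*R)
a = -87 (a = -8 + (-72 - 7) = -8 - 79 = -87)
Z(c, T) = -118*T + T*c
G = -2398 (G = (-2 + 2*(-3))*(-118 - 87) - 4038 = (-2 - 6)*(-205) - 4038 = -8*(-205) - 4038 = 1640 - 4038 = -2398)
47037 - G = 47037 - 1*(-2398) = 47037 + 2398 = 49435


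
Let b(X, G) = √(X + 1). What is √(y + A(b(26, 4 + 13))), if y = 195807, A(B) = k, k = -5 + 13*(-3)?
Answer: √195763 ≈ 442.45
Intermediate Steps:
k = -44 (k = -5 - 39 = -44)
b(X, G) = √(1 + X)
A(B) = -44
√(y + A(b(26, 4 + 13))) = √(195807 - 44) = √195763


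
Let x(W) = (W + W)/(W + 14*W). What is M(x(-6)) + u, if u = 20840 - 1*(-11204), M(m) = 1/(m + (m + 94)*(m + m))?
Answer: 181946057/5678 ≈ 32044.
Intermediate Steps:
x(W) = 2/15 (x(W) = (2*W)/((15*W)) = (2*W)*(1/(15*W)) = 2/15)
M(m) = 1/(m + 2*m*(94 + m)) (M(m) = 1/(m + (94 + m)*(2*m)) = 1/(m + 2*m*(94 + m)))
u = 32044 (u = 20840 + 11204 = 32044)
M(x(-6)) + u = 1/((2/15)*(189 + 2*(2/15))) + 32044 = 15/(2*(189 + 4/15)) + 32044 = 15/(2*(2839/15)) + 32044 = (15/2)*(15/2839) + 32044 = 225/5678 + 32044 = 181946057/5678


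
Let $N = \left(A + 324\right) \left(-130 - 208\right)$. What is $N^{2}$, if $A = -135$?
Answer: $4080909924$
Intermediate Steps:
$N = -63882$ ($N = \left(-135 + 324\right) \left(-130 - 208\right) = 189 \left(-338\right) = -63882$)
$N^{2} = \left(-63882\right)^{2} = 4080909924$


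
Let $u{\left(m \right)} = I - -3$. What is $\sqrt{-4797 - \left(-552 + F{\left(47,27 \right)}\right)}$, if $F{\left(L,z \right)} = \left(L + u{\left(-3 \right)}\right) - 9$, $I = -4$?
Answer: $i \sqrt{4282} \approx 65.437 i$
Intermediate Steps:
$u{\left(m \right)} = -1$ ($u{\left(m \right)} = -4 - -3 = -4 + 3 = -1$)
$F{\left(L,z \right)} = -10 + L$ ($F{\left(L,z \right)} = \left(L - 1\right) - 9 = \left(-1 + L\right) - 9 = -10 + L$)
$\sqrt{-4797 - \left(-552 + F{\left(47,27 \right)}\right)} = \sqrt{-4797 + \left(552 - \left(-10 + 47\right)\right)} = \sqrt{-4797 + \left(552 - 37\right)} = \sqrt{-4797 + 515} = \sqrt{-4282} = i \sqrt{4282}$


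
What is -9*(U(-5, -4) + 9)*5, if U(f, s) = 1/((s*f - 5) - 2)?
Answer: -5310/13 ≈ -408.46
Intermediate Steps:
U(f, s) = 1/(-7 + f*s) (U(f, s) = 1/((f*s - 5) - 2) = 1/((-5 + f*s) - 2) = 1/(-7 + f*s))
-9*(U(-5, -4) + 9)*5 = -9*(1/(-7 - 5*(-4)) + 9)*5 = -9*(1/(-7 + 20) + 9)*5 = -9*(1/13 + 9)*5 = -1062*5/13 = -9*590/13 = -5310/13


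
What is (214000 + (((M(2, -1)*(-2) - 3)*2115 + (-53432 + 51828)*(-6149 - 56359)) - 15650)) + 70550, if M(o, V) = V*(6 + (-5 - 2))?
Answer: 100521157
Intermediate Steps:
M(o, V) = -V (M(o, V) = V*(6 - 7) = V*(-1) = -V)
(214000 + (((M(2, -1)*(-2) - 3)*2115 + (-53432 + 51828)*(-6149 - 56359)) - 15650)) + 70550 = (214000 + (((-1*(-1)*(-2) - 3)*2115 + (-53432 + 51828)*(-6149 - 56359)) - 15650)) + 70550 = (214000 + (((1*(-2) - 3)*2115 - 1604*(-62508)) - 15650)) + 70550 = (214000 + (((-2 - 3)*2115 + 100262832) - 15650)) + 70550 = (214000 + ((-5*2115 + 100262832) - 15650)) + 70550 = (214000 + ((-10575 + 100262832) - 15650)) + 70550 = (214000 + (100252257 - 15650)) + 70550 = (214000 + 100236607) + 70550 = 100450607 + 70550 = 100521157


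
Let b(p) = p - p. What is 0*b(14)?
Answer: 0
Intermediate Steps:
b(p) = 0
0*b(14) = 0*0 = 0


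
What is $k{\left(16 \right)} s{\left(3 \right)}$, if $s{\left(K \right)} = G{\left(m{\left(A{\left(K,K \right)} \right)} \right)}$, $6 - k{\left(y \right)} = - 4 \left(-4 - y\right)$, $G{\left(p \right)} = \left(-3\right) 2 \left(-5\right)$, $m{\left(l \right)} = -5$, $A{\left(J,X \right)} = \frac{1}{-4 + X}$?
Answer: $-2220$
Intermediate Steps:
$G{\left(p \right)} = 30$ ($G{\left(p \right)} = \left(-6\right) \left(-5\right) = 30$)
$k{\left(y \right)} = -10 - 4 y$ ($k{\left(y \right)} = 6 - - 4 \left(-4 - y\right) = 6 - \left(16 + 4 y\right) = -10 - 4 y$)
$s{\left(K \right)} = 30$
$k{\left(16 \right)} s{\left(3 \right)} = \left(-10 - 64\right) 30 = \left(-74\right) 30 = -2220$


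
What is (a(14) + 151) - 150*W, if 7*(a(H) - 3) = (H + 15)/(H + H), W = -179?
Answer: 5292813/196 ≈ 27004.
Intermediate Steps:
a(H) = 3 + (15 + H)/(14*H) (a(H) = 3 + ((H + 15)/(H + H))/7 = 3 + ((15 + H)/((2*H)))/7 = 3 + ((15 + H)*(1/(2*H)))/7 = 3 + ((15 + H)/(2*H))/7 = 3 + (15 + H)/(14*H))
(a(14) + 151) - 150*W = ((1/14)*(15 + 43*14)/14 + 151) - 150*(-179) = ((1/14)*(1/14)*(15 + 602) + 151) + 26850 = ((1/14)*(1/14)*617 + 151) + 26850 = (617/196 + 151) + 26850 = 30213/196 + 26850 = 5292813/196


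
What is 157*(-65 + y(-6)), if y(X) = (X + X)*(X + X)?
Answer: 12403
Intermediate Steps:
y(X) = 4*X² (y(X) = (2*X)*(2*X) = 4*X²)
157*(-65 + y(-6)) = 157*(-65 + 4*(-6)²) = 157*(-65 + 4*36) = 157*(-65 + 144) = 157*79 = 12403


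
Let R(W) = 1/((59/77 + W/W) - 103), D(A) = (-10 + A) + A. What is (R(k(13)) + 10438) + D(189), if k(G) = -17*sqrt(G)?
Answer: 84232693/7795 ≈ 10806.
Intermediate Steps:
D(A) = -10 + 2*A
R(W) = -77/7795 (R(W) = 1/((59*(1/77) + 1) - 103) = 1/((59/77 + 1) - 103) = 1/(136/77 - 103) = 1/(-7795/77) = -77/7795)
(R(k(13)) + 10438) + D(189) = (-77/7795 + 10438) + (-10 + 2*189) = 81364133/7795 + (-10 + 378) = 81364133/7795 + 368 = 84232693/7795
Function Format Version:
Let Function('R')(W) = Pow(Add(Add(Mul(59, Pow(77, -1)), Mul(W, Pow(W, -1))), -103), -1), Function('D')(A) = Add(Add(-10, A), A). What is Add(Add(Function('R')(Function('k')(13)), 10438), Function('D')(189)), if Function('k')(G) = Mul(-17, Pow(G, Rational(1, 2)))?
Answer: Rational(84232693, 7795) ≈ 10806.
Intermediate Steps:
Function('D')(A) = Add(-10, Mul(2, A))
Function('R')(W) = Rational(-77, 7795) (Function('R')(W) = Pow(Add(Add(Mul(59, Rational(1, 77)), 1), -103), -1) = Pow(Add(Add(Rational(59, 77), 1), -103), -1) = Pow(Add(Rational(136, 77), -103), -1) = Pow(Rational(-7795, 77), -1) = Rational(-77, 7795))
Add(Add(Function('R')(Function('k')(13)), 10438), Function('D')(189)) = Add(Add(Rational(-77, 7795), 10438), Add(-10, Mul(2, 189))) = Add(Rational(81364133, 7795), Add(-10, 378)) = Add(Rational(81364133, 7795), 368) = Rational(84232693, 7795)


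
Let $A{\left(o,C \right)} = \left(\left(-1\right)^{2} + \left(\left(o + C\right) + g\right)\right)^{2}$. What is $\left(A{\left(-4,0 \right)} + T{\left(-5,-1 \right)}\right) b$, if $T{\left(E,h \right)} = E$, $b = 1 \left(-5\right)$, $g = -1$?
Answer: $-55$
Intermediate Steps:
$b = -5$
$A{\left(o,C \right)} = \left(C + o\right)^{2}$ ($A{\left(o,C \right)} = \left(\left(-1\right)^{2} - \left(1 - C - o\right)\right)^{2} = \left(1 - \left(1 - C - o\right)\right)^{2} = \left(1 + \left(-1 + C + o\right)\right)^{2} = \left(C + o\right)^{2}$)
$\left(A{\left(-4,0 \right)} + T{\left(-5,-1 \right)}\right) b = \left(\left(0 - 4\right)^{2} - 5\right) \left(-5\right) = \left(\left(-4\right)^{2} - 5\right) \left(-5\right) = \left(16 - 5\right) \left(-5\right) = 11 \left(-5\right) = -55$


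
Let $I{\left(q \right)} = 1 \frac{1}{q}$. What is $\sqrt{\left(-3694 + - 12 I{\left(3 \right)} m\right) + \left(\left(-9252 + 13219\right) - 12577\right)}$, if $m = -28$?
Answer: $4 i \sqrt{762} \approx 110.42 i$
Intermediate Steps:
$I{\left(q \right)} = \frac{1}{q}$
$\sqrt{\left(-3694 + - 12 I{\left(3 \right)} m\right) + \left(\left(-9252 + 13219\right) - 12577\right)} = \sqrt{\left(-3694 + - \frac{12}{3} \left(-28\right)\right) + \left(\left(-9252 + 13219\right) - 12577\right)} = \sqrt{\left(-3694 + \left(-12\right) \frac{1}{3} \left(-28\right)\right) + \left(3967 - 12577\right)} = \sqrt{\left(-3694 - -112\right) - 8610} = \sqrt{\left(-3694 + 112\right) - 8610} = \sqrt{-3582 - 8610} = \sqrt{-12192} = 4 i \sqrt{762}$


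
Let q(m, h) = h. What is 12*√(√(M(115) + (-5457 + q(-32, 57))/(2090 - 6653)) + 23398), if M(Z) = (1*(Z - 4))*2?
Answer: 12*√(3954262 + 13*√37718)/13 ≈ 1836.2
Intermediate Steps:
M(Z) = -8 + 2*Z (M(Z) = (1*(-4 + Z))*2 = (-4 + Z)*2 = -8 + 2*Z)
12*√(√(M(115) + (-5457 + q(-32, 57))/(2090 - 6653)) + 23398) = 12*√(√((-8 + 2*115) + (-5457 + 57)/(2090 - 6653)) + 23398) = 12*√(√((-8 + 230) - 5400/(-4563)) + 23398) = 12*√(√(222 - 5400*(-1/4563)) + 23398) = 12*√(√(222 + 200/169) + 23398) = 12*√(√(37718/169) + 23398) = 12*√(√37718/13 + 23398) = 12*√(23398 + √37718/13)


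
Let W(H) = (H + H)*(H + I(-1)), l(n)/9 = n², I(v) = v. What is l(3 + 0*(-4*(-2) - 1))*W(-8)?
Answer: 11664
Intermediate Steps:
l(n) = 9*n²
W(H) = 2*H*(-1 + H) (W(H) = (H + H)*(H - 1) = (2*H)*(-1 + H) = 2*H*(-1 + H))
l(3 + 0*(-4*(-2) - 1))*W(-8) = (9*(3 + 0*(-4*(-2) - 1))²)*(2*(-8)*(-1 - 8)) = (9*(3 + 0*(8 - 1))²)*(2*(-8)*(-9)) = (9*(3 + 0*7)²)*144 = (9*(3 + 0)²)*144 = (9*3²)*144 = (9*9)*144 = 81*144 = 11664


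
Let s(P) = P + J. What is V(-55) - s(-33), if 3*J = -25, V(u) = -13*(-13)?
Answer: 631/3 ≈ 210.33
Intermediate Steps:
V(u) = 169
J = -25/3 (J = (⅓)*(-25) = -25/3 ≈ -8.3333)
s(P) = -25/3 + P (s(P) = P - 25/3 = -25/3 + P)
V(-55) - s(-33) = 169 - (-25/3 - 33) = 169 - 1*(-124/3) = 169 + 124/3 = 631/3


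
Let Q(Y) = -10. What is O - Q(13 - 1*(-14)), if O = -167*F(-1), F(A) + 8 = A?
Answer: 1513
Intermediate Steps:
F(A) = -8 + A
O = 1503 (O = -167*(-8 - 1) = -167*(-9) = 1503)
O - Q(13 - 1*(-14)) = 1503 - 1*(-10) = 1503 + 10 = 1513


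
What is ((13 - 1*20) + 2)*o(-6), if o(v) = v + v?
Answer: 60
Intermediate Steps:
o(v) = 2*v
((13 - 1*20) + 2)*o(-6) = ((13 - 1*20) + 2)*(2*(-6)) = ((13 - 20) + 2)*(-12) = (-7 + 2)*(-12) = -5*(-12) = 60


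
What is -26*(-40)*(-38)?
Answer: -39520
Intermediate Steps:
-26*(-40)*(-38) = 1040*(-38) = -39520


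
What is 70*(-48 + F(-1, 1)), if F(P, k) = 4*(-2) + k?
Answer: -3850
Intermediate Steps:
F(P, k) = -8 + k
70*(-48 + F(-1, 1)) = 70*(-48 + (-8 + 1)) = 70*(-48 - 7) = 70*(-55) = -3850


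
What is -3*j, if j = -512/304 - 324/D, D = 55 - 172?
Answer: -804/247 ≈ -3.2551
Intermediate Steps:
D = -117
j = 268/247 (j = -512/304 - 324/(-117) = -512*1/304 - 324*(-1/117) = -32/19 + 36/13 = 268/247 ≈ 1.0850)
-3*j = -3*268/247 = -804/247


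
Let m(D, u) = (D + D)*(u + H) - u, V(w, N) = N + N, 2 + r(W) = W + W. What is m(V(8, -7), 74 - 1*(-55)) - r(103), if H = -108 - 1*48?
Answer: 423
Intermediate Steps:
H = -156 (H = -108 - 48 = -156)
r(W) = -2 + 2*W (r(W) = -2 + (W + W) = -2 + 2*W)
V(w, N) = 2*N
m(D, u) = -u + 2*D*(-156 + u) (m(D, u) = (D + D)*(u - 156) - u = (2*D)*(-156 + u) - u = 2*D*(-156 + u) - u = -u + 2*D*(-156 + u))
m(V(8, -7), 74 - 1*(-55)) - r(103) = (-(74 - 1*(-55)) - 624*(-7) + 2*(2*(-7))*(74 - 1*(-55))) - (-2 + 2*103) = (-(74 + 55) - 312*(-14) + 2*(-14)*(74 + 55)) - (-2 + 206) = (-1*129 + 4368 + 2*(-14)*129) - 1*204 = (-129 + 4368 - 3612) - 204 = 627 - 204 = 423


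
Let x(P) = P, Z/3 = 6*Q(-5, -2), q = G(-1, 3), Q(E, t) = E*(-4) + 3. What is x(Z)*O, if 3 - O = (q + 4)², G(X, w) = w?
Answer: -19044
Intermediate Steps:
Q(E, t) = 3 - 4*E (Q(E, t) = -4*E + 3 = 3 - 4*E)
q = 3
Z = 414 (Z = 3*(6*(3 - 4*(-5))) = 3*(6*(3 + 20)) = 3*(6*23) = 3*138 = 414)
O = -46 (O = 3 - (3 + 4)² = 3 - 1*7² = 3 - 1*49 = 3 - 49 = -46)
x(Z)*O = 414*(-46) = -19044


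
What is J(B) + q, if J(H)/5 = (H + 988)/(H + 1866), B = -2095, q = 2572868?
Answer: 589192307/229 ≈ 2.5729e+6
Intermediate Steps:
J(H) = 5*(988 + H)/(1866 + H) (J(H) = 5*((H + 988)/(H + 1866)) = 5*((988 + H)/(1866 + H)) = 5*(988 + H)/(1866 + H))
J(B) + q = 5*(988 - 2095)/(1866 - 2095) + 2572868 = 5*(-1107)/(-229) + 2572868 = 5*(-1/229)*(-1107) + 2572868 = 5535/229 + 2572868 = 589192307/229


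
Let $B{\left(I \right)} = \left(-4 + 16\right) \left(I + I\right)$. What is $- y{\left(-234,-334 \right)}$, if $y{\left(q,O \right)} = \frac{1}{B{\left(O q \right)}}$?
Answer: $- \frac{1}{1875744} \approx -5.3312 \cdot 10^{-7}$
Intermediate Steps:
$B{\left(I \right)} = 24 I$ ($B{\left(I \right)} = 12 \cdot 2 I = 24 I$)
$y{\left(q,O \right)} = \frac{1}{24 O q}$
$- y{\left(-234,-334 \right)} = - \frac{1}{24 \left(-334\right) \left(-234\right)} = - \frac{\left(-1\right) \left(-1\right)}{24 \cdot 334 \cdot 234} = \left(-1\right) \frac{1}{1875744} = - \frac{1}{1875744}$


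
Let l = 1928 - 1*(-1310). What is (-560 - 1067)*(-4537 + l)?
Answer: 2113473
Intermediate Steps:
l = 3238 (l = 1928 + 1310 = 3238)
(-560 - 1067)*(-4537 + l) = (-560 - 1067)*(-4537 + 3238) = -1627*(-1299) = 2113473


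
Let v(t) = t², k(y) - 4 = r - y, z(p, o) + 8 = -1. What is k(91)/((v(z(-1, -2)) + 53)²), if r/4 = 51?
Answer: 117/17956 ≈ 0.0065159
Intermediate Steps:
r = 204 (r = 4*51 = 204)
z(p, o) = -9 (z(p, o) = -8 - 1 = -9)
k(y) = 208 - y (k(y) = 4 + (204 - y) = 208 - y)
k(91)/((v(z(-1, -2)) + 53)²) = (208 - 1*91)/(((-9)² + 53)²) = (208 - 91)/((81 + 53)²) = 117/(134²) = 117/17956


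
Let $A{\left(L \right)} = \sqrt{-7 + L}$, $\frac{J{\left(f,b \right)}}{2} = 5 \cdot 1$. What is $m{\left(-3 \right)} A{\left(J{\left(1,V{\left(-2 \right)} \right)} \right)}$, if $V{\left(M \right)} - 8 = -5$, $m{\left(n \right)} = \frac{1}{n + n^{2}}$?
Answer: $\frac{\sqrt{3}}{6} \approx 0.28868$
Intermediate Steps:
$V{\left(M \right)} = 3$ ($V{\left(M \right)} = 8 - 5 = 3$)
$J{\left(f,b \right)} = 10$ ($J{\left(f,b \right)} = 2 \cdot 5 \cdot 1 = 2 \cdot 5 = 10$)
$m{\left(-3 \right)} A{\left(J{\left(1,V{\left(-2 \right)} \right)} \right)} = \frac{1}{\left(-3\right) \left(1 - 3\right)} \sqrt{-7 + 10} = - \frac{1}{3 \left(-2\right)} \sqrt{3} = \left(- \frac{1}{3}\right) \left(- \frac{1}{2}\right) \sqrt{3} = \frac{\sqrt{3}}{6}$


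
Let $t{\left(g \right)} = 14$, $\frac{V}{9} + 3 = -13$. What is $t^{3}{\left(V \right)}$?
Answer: $2744$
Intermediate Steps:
$V = -144$ ($V = -27 + 9 \left(-13\right) = -27 - 117 = -144$)
$t^{3}{\left(V \right)} = 14^{3} = 2744$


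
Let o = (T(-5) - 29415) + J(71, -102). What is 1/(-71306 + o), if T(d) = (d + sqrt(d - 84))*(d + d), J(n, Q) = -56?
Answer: I/(-100727*I + 10*sqrt(89)) ≈ -9.9278e-6 + 9.2983e-9*I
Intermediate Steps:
T(d) = 2*d*(d + sqrt(-84 + d)) (T(d) = (d + sqrt(-84 + d))*(2*d) = 2*d*(d + sqrt(-84 + d)))
o = -29421 - 10*I*sqrt(89) (o = (2*(-5)*(-5 + sqrt(-84 - 5)) - 29415) - 56 = (2*(-5)*(-5 + sqrt(-89)) - 29415) - 56 = (2*(-5)*(-5 + I*sqrt(89)) - 29415) - 56 = ((50 - 10*I*sqrt(89)) - 29415) - 56 = (-29365 - 10*I*sqrt(89)) - 56 = -29421 - 10*I*sqrt(89) ≈ -29421.0 - 94.34*I)
1/(-71306 + o) = 1/(-71306 + (-29421 - 10*I*sqrt(89))) = 1/(-100727 - 10*I*sqrt(89))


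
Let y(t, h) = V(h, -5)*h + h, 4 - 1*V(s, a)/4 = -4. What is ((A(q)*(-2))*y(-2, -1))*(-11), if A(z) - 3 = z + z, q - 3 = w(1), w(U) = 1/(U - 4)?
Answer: -6050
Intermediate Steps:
w(U) = 1/(-4 + U)
V(s, a) = 32 (V(s, a) = 16 - 4*(-4) = 16 + 16 = 32)
q = 8/3 (q = 3 + 1/(-4 + 1) = 3 + 1/(-3) = 3 - ⅓ = 8/3 ≈ 2.6667)
A(z) = 3 + 2*z (A(z) = 3 + (z + z) = 3 + 2*z)
y(t, h) = 33*h (y(t, h) = 32*h + h = 33*h)
((A(q)*(-2))*y(-2, -1))*(-11) = (((3 + 2*(8/3))*(-2))*(33*(-1)))*(-11) = (((3 + 16/3)*(-2))*(-33))*(-11) = (((25/3)*(-2))*(-33))*(-11) = -50/3*(-33)*(-11) = 550*(-11) = -6050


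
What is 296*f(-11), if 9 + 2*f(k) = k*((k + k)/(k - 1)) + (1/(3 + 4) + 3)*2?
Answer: -71114/21 ≈ -3386.4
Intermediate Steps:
f(k) = -19/14 + k²/(-1 + k) (f(k) = -9/2 + (k*((k + k)/(k - 1)) + (1/(3 + 4) + 3)*2)/2 = -9/2 + (k*((2*k)/(-1 + k)) + (1/7 + 3)*2)/2 = -9/2 + (k*(2*k/(-1 + k)) + (⅐ + 3)*2)/2 = -9/2 + (2*k²/(-1 + k) + (22/7)*2)/2 = -9/2 + (2*k²/(-1 + k) + 44/7)/2 = -9/2 + (44/7 + 2*k²/(-1 + k))/2 = -9/2 + (22/7 + k²/(-1 + k)) = -19/14 + k²/(-1 + k))
296*f(-11) = 296*((19 - 19*(-11) + 14*(-11)²)/(14*(-1 - 11))) = 296*((1/14)*(19 + 209 + 14*121)/(-12)) = 296*((1/14)*(-1/12)*(19 + 209 + 1694)) = 296*((1/14)*(-1/12)*1922) = 296*(-961/84) = -71114/21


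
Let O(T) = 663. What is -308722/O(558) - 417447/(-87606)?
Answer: -2974348019/6453642 ≈ -460.88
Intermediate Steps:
-308722/O(558) - 417447/(-87606) = -308722/663 - 417447/(-87606) = -308722*1/663 - 417447*(-1/87606) = -308722/663 + 46383/9734 = -2974348019/6453642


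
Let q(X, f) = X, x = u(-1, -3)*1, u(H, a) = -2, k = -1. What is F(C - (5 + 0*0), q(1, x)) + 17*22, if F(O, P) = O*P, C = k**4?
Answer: 370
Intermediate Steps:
x = -2 (x = -2*1 = -2)
C = 1 (C = (-1)**4 = 1)
F(C - (5 + 0*0), q(1, x)) + 17*22 = (1 - (5 + 0*0))*1 + 17*22 = (1 - (5 + 0))*1 + 374 = (1 - 1*5)*1 + 374 = (1 - 5)*1 + 374 = -4*1 + 374 = -4 + 374 = 370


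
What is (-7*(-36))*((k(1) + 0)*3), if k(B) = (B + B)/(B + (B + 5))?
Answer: 216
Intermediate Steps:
k(B) = 2*B/(5 + 2*B) (k(B) = (2*B)/(B + (5 + B)) = (2*B)/(5 + 2*B) = 2*B/(5 + 2*B))
(-7*(-36))*((k(1) + 0)*3) = (-7*(-36))*((2*1/(5 + 2*1) + 0)*3) = 252*((2*1/(5 + 2) + 0)*3) = 252*((2*1/7 + 0)*3) = 252*((2*1*(⅐) + 0)*3) = 252*((2/7 + 0)*3) = 252*((2/7)*3) = 252*(6/7) = 216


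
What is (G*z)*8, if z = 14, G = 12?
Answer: 1344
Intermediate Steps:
(G*z)*8 = (12*14)*8 = 168*8 = 1344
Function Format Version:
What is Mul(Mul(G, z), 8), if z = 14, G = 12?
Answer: 1344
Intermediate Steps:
Mul(Mul(G, z), 8) = Mul(Mul(12, 14), 8) = Mul(168, 8) = 1344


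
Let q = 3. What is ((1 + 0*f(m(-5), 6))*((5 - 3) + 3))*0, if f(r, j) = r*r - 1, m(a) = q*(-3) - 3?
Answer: 0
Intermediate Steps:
m(a) = -12 (m(a) = 3*(-3) - 3 = -9 - 3 = -12)
f(r, j) = -1 + r² (f(r, j) = r² - 1 = -1 + r²)
((1 + 0*f(m(-5), 6))*((5 - 3) + 3))*0 = ((1 + 0*(-1 + (-12)²))*((5 - 3) + 3))*0 = ((1 + 0*(-1 + 144))*(2 + 3))*0 = ((1 + 0*143)*5)*0 = ((1 + 0)*5)*0 = (1*5)*0 = 5*0 = 0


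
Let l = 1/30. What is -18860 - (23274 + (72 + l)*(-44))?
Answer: -584468/15 ≈ -38965.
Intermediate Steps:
l = 1/30 ≈ 0.033333
-18860 - (23274 + (72 + l)*(-44)) = -18860 - (23274 + (72 + 1/30)*(-44)) = -18860 - (23274 + (2161/30)*(-44)) = -18860 - (23274 - 47542/15) = -18860 - 1*301568/15 = -18860 - 301568/15 = -584468/15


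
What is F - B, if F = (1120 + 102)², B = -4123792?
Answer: 5617076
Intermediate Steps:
F = 1493284 (F = 1222² = 1493284)
F - B = 1493284 - 1*(-4123792) = 1493284 + 4123792 = 5617076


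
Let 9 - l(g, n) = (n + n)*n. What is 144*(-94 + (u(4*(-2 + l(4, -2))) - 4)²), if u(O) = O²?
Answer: 7200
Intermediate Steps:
l(g, n) = 9 - 2*n² (l(g, n) = 9 - (n + n)*n = 9 - 2*n*n = 9 - 2*n²)
144*(-94 + (u(4*(-2 + l(4, -2))) - 4)²) = 144*(-94 + ((4*(-2 + (9 - 2*(-2)²)))² - 4)²) = 144*(-94 + ((4*(-2 + (9 - 2*4)))² - 4)²) = 144*(-94 + ((4*(-2 + (9 - 8)))² - 4)²) = 144*(-94 + ((4*(-2 + 1))² - 4)²) = 144*(-94 + ((4*(-1))² - 4)²) = 144*(-94 + ((-4)² - 4)²) = 144*(-94 + (16 - 4)²) = 144*(-94 + 12²) = 144*(-94 + 144) = 144*50 = 7200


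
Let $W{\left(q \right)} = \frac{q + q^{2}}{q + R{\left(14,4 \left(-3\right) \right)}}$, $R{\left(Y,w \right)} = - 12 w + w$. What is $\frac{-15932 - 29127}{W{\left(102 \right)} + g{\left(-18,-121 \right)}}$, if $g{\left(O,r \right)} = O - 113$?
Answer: $\frac{1757301}{3358} \approx 523.32$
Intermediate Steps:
$R{\left(Y,w \right)} = - 11 w$
$W{\left(q \right)} = \frac{q + q^{2}}{132 + q}$ ($W{\left(q \right)} = \frac{q + q^{2}}{q - 11 \cdot 4 \left(-3\right)} = \frac{q + q^{2}}{q - -132} = \frac{q + q^{2}}{q + 132} = \frac{q + q^{2}}{132 + q}$)
$g{\left(O,r \right)} = -113 + O$ ($g{\left(O,r \right)} = O - 113 = -113 + O$)
$\frac{-15932 - 29127}{W{\left(102 \right)} + g{\left(-18,-121 \right)}} = \frac{-15932 - 29127}{\frac{102 \left(1 + 102\right)}{132 + 102} - 131} = - \frac{45059}{102 \cdot \frac{1}{234} \cdot 103 - 131} = - \frac{45059}{\frac{1751}{39} - 131} = - \frac{45059}{- \frac{3358}{39}} = \left(-45059\right) \left(- \frac{39}{3358}\right) = \frac{1757301}{3358}$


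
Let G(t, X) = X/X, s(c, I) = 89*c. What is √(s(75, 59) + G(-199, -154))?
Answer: 2*√1669 ≈ 81.707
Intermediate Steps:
G(t, X) = 1
√(s(75, 59) + G(-199, -154)) = √(89*75 + 1) = √(6675 + 1) = √6676 = 2*√1669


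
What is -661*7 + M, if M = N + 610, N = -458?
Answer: -4475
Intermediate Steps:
M = 152 (M = -458 + 610 = 152)
-661*7 + M = -661*7 + 152 = -4627 + 152 = -4475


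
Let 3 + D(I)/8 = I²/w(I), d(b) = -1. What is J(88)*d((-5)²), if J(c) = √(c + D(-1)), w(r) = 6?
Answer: -14*√3/3 ≈ -8.0829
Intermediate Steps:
D(I) = -24 + 4*I²/3 (D(I) = -24 + 8*(I²/6) = -24 + 4*I²/3)
J(c) = √(-68/3 + c) (J(c) = √(c + (-24 + (4/3)*(-1)²)) = √(c + (-24 + (4/3)*1)) = √(c + (-24 + 4/3)) = √(c - 68/3) = √(-68/3 + c))
J(88)*d((-5)²) = (√(-204 + 9*88)/3)*(-1) = (√(-204 + 792)/3)*(-1) = (√588/3)*(-1) = ((14*√3)/3)*(-1) = (14*√3/3)*(-1) = -14*√3/3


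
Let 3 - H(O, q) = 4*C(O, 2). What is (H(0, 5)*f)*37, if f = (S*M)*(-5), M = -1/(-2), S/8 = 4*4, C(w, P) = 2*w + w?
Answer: -35520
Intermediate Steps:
C(w, P) = 3*w
S = 128 (S = 8*(4*4) = 8*16 = 128)
M = ½ (M = -1*(-½) = ½ ≈ 0.50000)
H(O, q) = 3 - 12*O (H(O, q) = 3 - 4*3*O = 3 - 12*O)
f = -320 (f = (128*(½))*(-5) = 64*(-5) = -320)
(H(0, 5)*f)*37 = ((3 - 12*0)*(-320))*37 = ((3 + 0)*(-320))*37 = (3*(-320))*37 = -960*37 = -35520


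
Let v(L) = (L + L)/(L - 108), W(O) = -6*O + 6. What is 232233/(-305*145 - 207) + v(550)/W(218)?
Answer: -33423812743/6392476272 ≈ -5.2286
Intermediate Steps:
W(O) = 6 - 6*O
v(L) = 2*L/(-108 + L) (v(L) = (2*L)/(-108 + L) = 2*L/(-108 + L))
232233/(-305*145 - 207) + v(550)/W(218) = 232233/(-305*145 - 207) + (2*550/(-108 + 550))/(6 - 6*218) = 232233/(-44225 - 207) + (2*550/442)/(6 - 1308) = 232233/(-44432) + (2*550*(1/442))/(-1302) = 232233*(-1/44432) + (550/221)*(-1/1302) = -232233/44432 - 275/143871 = -33423812743/6392476272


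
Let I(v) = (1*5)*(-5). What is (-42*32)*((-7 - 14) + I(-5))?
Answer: 61824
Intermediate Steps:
I(v) = -25 (I(v) = 5*(-5) = -25)
(-42*32)*((-7 - 14) + I(-5)) = (-42*32)*((-7 - 14) - 25) = -1344*(-21 - 25) = -1344*(-46) = 61824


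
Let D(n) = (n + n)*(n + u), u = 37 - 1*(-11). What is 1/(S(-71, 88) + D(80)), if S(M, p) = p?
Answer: 1/20568 ≈ 4.8619e-5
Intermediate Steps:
u = 48 (u = 37 + 11 = 48)
D(n) = 2*n*(48 + n) (D(n) = (n + n)*(n + 48) = (2*n)*(48 + n) = 2*n*(48 + n))
1/(S(-71, 88) + D(80)) = 1/(88 + 2*80*(48 + 80)) = 1/(88 + 2*80*128) = 1/(88 + 20480) = 1/20568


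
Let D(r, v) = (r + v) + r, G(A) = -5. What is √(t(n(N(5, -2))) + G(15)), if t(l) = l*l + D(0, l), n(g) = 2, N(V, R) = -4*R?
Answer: 1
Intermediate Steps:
D(r, v) = v + 2*r
t(l) = l + l² (t(l) = l*l + (l + 2*0) = l² + (l + 0) = l² + l = l + l²)
√(t(n(N(5, -2))) + G(15)) = √(2*(1 + 2) - 5) = √(2*3 - 5) = √(6 - 5) = √1 = 1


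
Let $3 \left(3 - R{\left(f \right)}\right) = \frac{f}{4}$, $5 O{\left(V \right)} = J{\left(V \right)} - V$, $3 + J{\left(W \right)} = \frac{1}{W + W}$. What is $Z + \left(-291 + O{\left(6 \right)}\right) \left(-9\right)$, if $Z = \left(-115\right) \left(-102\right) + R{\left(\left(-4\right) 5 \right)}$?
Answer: $\frac{862183}{60} \approx 14370.0$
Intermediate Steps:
$J{\left(W \right)} = -3 + \frac{1}{2 W}$ ($J{\left(W \right)} = -3 + \frac{1}{W + W} = -3 + \frac{1}{2 W}$)
$O{\left(V \right)} = - \frac{3}{5} - \frac{V}{5} + \frac{1}{10 V}$ ($O{\left(V \right)} = \frac{\left(-3 + \frac{1}{2 V}\right) - V}{5} = \frac{-3 + \frac{1}{2 V} - V}{5} = - \frac{3}{5} - \frac{V}{5} + \frac{1}{10 V}$)
$R{\left(f \right)} = 3 - \frac{f}{12}$ ($R{\left(f \right)} = 3 - \frac{f \frac{1}{4}}{3} = 3 - \frac{\frac{1}{4} f}{3} = 3 - \frac{f}{12}$)
$Z = \frac{35204}{3}$ ($Z = \left(-115\right) \left(-102\right) + \left(3 - \frac{\left(-4\right) 5}{12}\right) = 11730 + \left(3 - - \frac{5}{3}\right) = 11730 + \left(3 + \frac{5}{3}\right) = 11730 + \frac{14}{3} = \frac{35204}{3} \approx 11735.0$)
$Z + \left(-291 + O{\left(6 \right)}\right) \left(-9\right) = \frac{35204}{3} + \left(-291 - \left(\frac{9}{5} - \frac{1}{60}\right)\right) \left(-9\right) = \frac{35204}{3} + \left(-291 - \frac{107}{60}\right) \left(-9\right) = \frac{35204}{3} - - \frac{52701}{20} = \frac{35204}{3} + \frac{52701}{20} = \frac{862183}{60}$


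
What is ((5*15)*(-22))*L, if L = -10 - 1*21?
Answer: 51150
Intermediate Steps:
L = -31 (L = -10 - 21 = -31)
((5*15)*(-22))*L = ((5*15)*(-22))*(-31) = (75*(-22))*(-31) = -1650*(-31) = 51150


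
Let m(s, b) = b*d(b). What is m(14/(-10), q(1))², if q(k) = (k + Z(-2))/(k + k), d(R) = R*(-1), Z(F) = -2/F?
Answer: 1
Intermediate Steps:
d(R) = -R
q(k) = (1 + k)/(2*k) (q(k) = (k - 2/(-2))/(k + k) = (k - 2*(-½))/((2*k)) = (k + 1)*(1/(2*k)) = (1 + k)*(1/(2*k)) = (1 + k)/(2*k))
m(s, b) = -b² (m(s, b) = b*(-b) = -b²)
m(14/(-10), q(1))² = (-((½)*(1 + 1)/1)²)² = (-((½)*1*2)²)² = (-1*1²)² = (-1*1)² = (-1)² = 1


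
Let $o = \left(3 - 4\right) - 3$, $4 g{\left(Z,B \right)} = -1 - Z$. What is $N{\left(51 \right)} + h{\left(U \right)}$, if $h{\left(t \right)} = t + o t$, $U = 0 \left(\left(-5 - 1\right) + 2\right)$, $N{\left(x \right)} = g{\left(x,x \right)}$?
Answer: $-13$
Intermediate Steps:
$g{\left(Z,B \right)} = - \frac{1}{4} - \frac{Z}{4}$ ($g{\left(Z,B \right)} = \frac{-1 - Z}{4} = - \frac{1}{4} - \frac{Z}{4}$)
$N{\left(x \right)} = - \frac{1}{4} - \frac{x}{4}$
$o = -4$ ($o = -1 - 3 = -4$)
$U = 0$ ($U = 0 \left(-6 + 2\right) = 0 \left(-4\right) = 0$)
$h{\left(t \right)} = - 3 t$ ($h{\left(t \right)} = t - 4 t = - 3 t$)
$N{\left(51 \right)} + h{\left(U \right)} = \left(- \frac{1}{4} - \frac{51}{4}\right) - 0 = \left(- \frac{1}{4} - \frac{51}{4}\right) + 0 = -13 + 0 = -13$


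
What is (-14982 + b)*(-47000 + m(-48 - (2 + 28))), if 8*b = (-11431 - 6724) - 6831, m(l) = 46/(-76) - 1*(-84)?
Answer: 129114403851/152 ≈ 8.4944e+8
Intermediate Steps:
m(l) = 3169/38 (m(l) = 46*(-1/76) + 84 = -23/38 + 84 = 3169/38)
b = -12493/4 (b = ((-11431 - 6724) - 6831)/8 = (-18155 - 6831)/8 = (⅛)*(-24986) = -12493/4 ≈ -3123.3)
(-14982 + b)*(-47000 + m(-48 - (2 + 28))) = (-14982 - 12493/4)*(-47000 + 3169/38) = -72421/4*(-1782831/38) = 129114403851/152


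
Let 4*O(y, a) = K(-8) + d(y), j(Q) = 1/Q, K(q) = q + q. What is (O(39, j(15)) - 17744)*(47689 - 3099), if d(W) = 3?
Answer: -1582699755/2 ≈ -7.9135e+8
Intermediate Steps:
K(q) = 2*q
O(y, a) = -13/4 (O(y, a) = (2*(-8) + 3)/4 = (-16 + 3)/4 = (1/4)*(-13) = -13/4)
(O(39, j(15)) - 17744)*(47689 - 3099) = (-13/4 - 17744)*(47689 - 3099) = -70989/4*44590 = -1582699755/2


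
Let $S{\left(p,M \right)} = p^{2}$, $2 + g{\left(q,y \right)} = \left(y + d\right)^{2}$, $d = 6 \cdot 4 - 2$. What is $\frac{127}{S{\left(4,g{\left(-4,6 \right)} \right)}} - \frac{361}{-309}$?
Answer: $\frac{45019}{4944} \approx 9.1058$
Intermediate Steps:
$d = 22$ ($d = 24 - 2 = 22$)
$g{\left(q,y \right)} = -2 + \left(22 + y\right)^{2}$ ($g{\left(q,y \right)} = -2 + \left(y + 22\right)^{2} = -2 + \left(22 + y\right)^{2}$)
$\frac{127}{S{\left(4,g{\left(-4,6 \right)} \right)}} - \frac{361}{-309} = \frac{127}{4^{2}} - \frac{361}{-309} = \frac{127}{16} - - \frac{361}{309} = 127 \cdot \frac{1}{16} + \frac{361}{309} = \frac{127}{16} + \frac{361}{309} = \frac{45019}{4944}$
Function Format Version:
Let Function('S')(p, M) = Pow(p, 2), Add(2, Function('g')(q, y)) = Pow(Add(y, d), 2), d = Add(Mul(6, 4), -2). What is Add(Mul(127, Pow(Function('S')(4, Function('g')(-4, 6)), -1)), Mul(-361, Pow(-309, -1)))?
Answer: Rational(45019, 4944) ≈ 9.1058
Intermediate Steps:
d = 22 (d = Add(24, -2) = 22)
Function('g')(q, y) = Add(-2, Pow(Add(22, y), 2)) (Function('g')(q, y) = Add(-2, Pow(Add(y, 22), 2)) = Add(-2, Pow(Add(22, y), 2)))
Add(Mul(127, Pow(Function('S')(4, Function('g')(-4, 6)), -1)), Mul(-361, Pow(-309, -1))) = Add(Mul(127, Pow(Pow(4, 2), -1)), Mul(-361, Pow(-309, -1))) = Add(Mul(127, Pow(16, -1)), Mul(-361, Rational(-1, 309))) = Add(Mul(127, Rational(1, 16)), Rational(361, 309)) = Add(Rational(127, 16), Rational(361, 309)) = Rational(45019, 4944)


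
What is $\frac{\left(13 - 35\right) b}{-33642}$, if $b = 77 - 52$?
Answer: $\frac{275}{16821} \approx 0.016349$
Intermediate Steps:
$b = 25$ ($b = 77 - 52 = 25$)
$\frac{\left(13 - 35\right) b}{-33642} = \frac{\left(13 - 35\right) 25}{-33642} = \left(-22\right) 25 \left(- \frac{1}{33642}\right) = \left(-550\right) \left(- \frac{1}{33642}\right) = \frac{275}{16821}$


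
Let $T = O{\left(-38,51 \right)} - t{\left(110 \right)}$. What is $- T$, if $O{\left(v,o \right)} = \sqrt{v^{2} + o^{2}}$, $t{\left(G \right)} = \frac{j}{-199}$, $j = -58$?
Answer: $\frac{58}{199} - \sqrt{4045} \approx -63.309$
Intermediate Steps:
$t{\left(G \right)} = \frac{58}{199}$ ($t{\left(G \right)} = - \frac{58}{-199} = \left(-58\right) \left(- \frac{1}{199}\right) = \frac{58}{199}$)
$O{\left(v,o \right)} = \sqrt{o^{2} + v^{2}}$
$T = - \frac{58}{199} + \sqrt{4045}$ ($T = \sqrt{51^{2} + \left(-38\right)^{2}} - \frac{58}{199} = \sqrt{2601 + 1444} - \frac{58}{199} = \sqrt{4045} - \frac{58}{199} = - \frac{58}{199} + \sqrt{4045} \approx 63.309$)
$- T = - (- \frac{58}{199} + \sqrt{4045}) = \frac{58}{199} - \sqrt{4045}$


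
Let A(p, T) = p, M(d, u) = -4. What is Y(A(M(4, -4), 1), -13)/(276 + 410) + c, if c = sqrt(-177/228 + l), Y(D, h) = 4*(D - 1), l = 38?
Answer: -10/343 + sqrt(53751)/38 ≈ 6.0720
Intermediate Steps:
Y(D, h) = -4 + 4*D (Y(D, h) = 4*(-1 + D) = -4 + 4*D)
c = sqrt(53751)/38 (c = sqrt(-177/228 + 38) = sqrt(-177*1/228 + 38) = sqrt(-59/76 + 38) = sqrt(2829/76) = sqrt(53751)/38 ≈ 6.1011)
Y(A(M(4, -4), 1), -13)/(276 + 410) + c = (-4 + 4*(-4))/(276 + 410) + sqrt(53751)/38 = (-4 - 16)/686 + sqrt(53751)/38 = (1/686)*(-20) + sqrt(53751)/38 = -10/343 + sqrt(53751)/38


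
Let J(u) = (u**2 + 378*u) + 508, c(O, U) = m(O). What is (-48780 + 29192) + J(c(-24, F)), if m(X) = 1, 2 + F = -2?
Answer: -18701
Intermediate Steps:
F = -4 (F = -2 - 2 = -4)
c(O, U) = 1
J(u) = 508 + u**2 + 378*u
(-48780 + 29192) + J(c(-24, F)) = (-48780 + 29192) + (508 + 1**2 + 378*1) = -19588 + (508 + 1 + 378) = -19588 + 887 = -18701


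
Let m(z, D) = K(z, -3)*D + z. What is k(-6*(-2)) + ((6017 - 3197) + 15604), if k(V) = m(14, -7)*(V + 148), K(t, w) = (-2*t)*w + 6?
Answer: -80136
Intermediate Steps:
K(t, w) = 6 - 2*t*w (K(t, w) = -2*t*w + 6 = 6 - 2*t*w)
m(z, D) = z + D*(6 + 6*z) (m(z, D) = (6 - 2*z*(-3))*D + z = (6 + 6*z)*D + z = D*(6 + 6*z) + z = z + D*(6 + 6*z))
k(V) = -91168 - 616*V (k(V) = (14 + 6*(-7)*(1 + 14))*(V + 148) = (14 + 6*(-7)*15)*(148 + V) = (14 - 630)*(148 + V) = -616*(148 + V) = -91168 - 616*V)
k(-6*(-2)) + ((6017 - 3197) + 15604) = (-91168 - (-3696)*(-2)) + ((6017 - 3197) + 15604) = (-91168 - 616*12) + (2820 + 15604) = (-91168 - 7392) + 18424 = -98560 + 18424 = -80136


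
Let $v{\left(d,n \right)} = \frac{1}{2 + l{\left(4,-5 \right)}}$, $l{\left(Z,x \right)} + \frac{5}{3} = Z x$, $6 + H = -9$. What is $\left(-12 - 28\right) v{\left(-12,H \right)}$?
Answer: $\frac{120}{59} \approx 2.0339$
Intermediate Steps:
$H = -15$ ($H = -6 - 9 = -15$)
$l{\left(Z,x \right)} = - \frac{5}{3} + Z x$
$v{\left(d,n \right)} = - \frac{3}{59}$ ($v{\left(d,n \right)} = \frac{1}{2 + \left(- \frac{5}{3} + 4 \left(-5\right)\right)} = \frac{1}{2 - \frac{65}{3}} = \frac{1}{- \frac{59}{3}} = - \frac{3}{59}$)
$\left(-12 - 28\right) v{\left(-12,H \right)} = \left(-12 - 28\right) \left(- \frac{3}{59}\right) = \left(-40\right) \left(- \frac{3}{59}\right) = \frac{120}{59}$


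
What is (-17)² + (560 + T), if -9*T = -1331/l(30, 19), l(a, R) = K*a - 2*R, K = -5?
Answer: 1435177/1692 ≈ 848.21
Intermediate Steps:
l(a, R) = -5*a - 2*R
T = -1331/1692 (T = -(-1331)/(9*(-5*30 - 2*19)) = -(-1331)/(9*(-150 - 38)) = -(-1331)/(9*(-188)) = -(-1331)*(-1)/(9*188) = -⅑*1331/188 = -1331/1692 ≈ -0.78664)
(-17)² + (560 + T) = (-17)² + (560 - 1331/1692) = 289 + 946189/1692 = 1435177/1692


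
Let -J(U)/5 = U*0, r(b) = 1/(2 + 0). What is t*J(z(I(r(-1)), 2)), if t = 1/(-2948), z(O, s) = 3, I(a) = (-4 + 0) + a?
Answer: 0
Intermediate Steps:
r(b) = ½ (r(b) = 1/2 = ½)
I(a) = -4 + a
J(U) = 0 (J(U) = -5*U*0 = -5*0 = 0)
t = -1/2948 ≈ -0.00033921
t*J(z(I(r(-1)), 2)) = -1/2948*0 = 0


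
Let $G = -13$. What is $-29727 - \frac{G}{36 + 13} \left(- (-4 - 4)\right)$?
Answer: $- \frac{1456519}{49} \approx -29725.0$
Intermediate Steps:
$-29727 - \frac{G}{36 + 13} \left(- (-4 - 4)\right) = -29727 - - \frac{13}{36 + 13} \left(- (-4 - 4)\right) = -29727 - - \frac{13}{49} \left(\left(-1\right) \left(-8\right)\right) = -29727 - \left(-13\right) \frac{1}{49} \cdot 8 = -29727 - \left(- \frac{13}{49}\right) 8 = -29727 - - \frac{104}{49} = -29727 + \frac{104}{49} = - \frac{1456519}{49}$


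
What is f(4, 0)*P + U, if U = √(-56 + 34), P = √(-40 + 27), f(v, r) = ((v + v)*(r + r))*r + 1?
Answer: I*(√13 + √22) ≈ 8.296*I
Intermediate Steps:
f(v, r) = 1 + 4*v*r² (f(v, r) = ((2*v)*(2*r))*r + 1 = (4*r*v)*r + 1 = 4*v*r² + 1 = 1 + 4*v*r²)
P = I*√13 (P = √(-13) = I*√13 ≈ 3.6056*I)
U = I*√22 (U = √(-22) = I*√22 ≈ 4.6904*I)
f(4, 0)*P + U = (1 + 4*4*0²)*(I*√13) + I*√22 = (1 + 4*4*0)*(I*√13) + I*√22 = (1 + 0)*(I*√13) + I*√22 = 1*(I*√13) + I*√22 = I*√13 + I*√22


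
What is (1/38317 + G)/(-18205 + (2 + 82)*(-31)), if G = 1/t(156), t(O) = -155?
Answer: 38162/123587460215 ≈ 3.0879e-7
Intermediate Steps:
G = -1/155 (G = 1/(-155) = -1/155 ≈ -0.0064516)
(1/38317 + G)/(-18205 + (2 + 82)*(-31)) = (1/38317 - 1/155)/(-18205 + (2 + 82)*(-31)) = (1/38317 - 1/155)/(-18205 + 84*(-31)) = -38162/(5939135*(-18205 - 2604)) = -38162/5939135/(-20809) = -38162/5939135*(-1/20809) = 38162/123587460215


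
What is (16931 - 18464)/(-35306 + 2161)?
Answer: 219/4735 ≈ 0.046251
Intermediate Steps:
(16931 - 18464)/(-35306 + 2161) = -1533/(-33145) = -1533*(-1/33145) = 219/4735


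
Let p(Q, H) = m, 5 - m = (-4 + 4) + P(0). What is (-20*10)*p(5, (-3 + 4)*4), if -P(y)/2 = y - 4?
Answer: 600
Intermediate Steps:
P(y) = 8 - 2*y (P(y) = -2*(y - 4) = -2*(-4 + y) = 8 - 2*y)
m = -3 (m = 5 - ((-4 + 4) + (8 - 2*0)) = 5 - (0 + (8 + 0)) = 5 - (0 + 8) = 5 - 1*8 = 5 - 8 = -3)
p(Q, H) = -3
(-20*10)*p(5, (-3 + 4)*4) = -20*10*(-3) = -200*(-3) = 600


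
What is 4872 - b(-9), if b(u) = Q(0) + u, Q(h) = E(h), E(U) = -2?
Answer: 4883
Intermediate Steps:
Q(h) = -2
b(u) = -2 + u
4872 - b(-9) = 4872 - (-2 - 9) = 4872 - 1*(-11) = 4872 + 11 = 4883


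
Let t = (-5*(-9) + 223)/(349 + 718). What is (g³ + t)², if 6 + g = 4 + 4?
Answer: 77510416/1138489 ≈ 68.082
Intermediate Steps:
t = 268/1067 (t = (45 + 223)/1067 = 268*(1/1067) = 268/1067 ≈ 0.25117)
g = 2 (g = -6 + (4 + 4) = -6 + 8 = 2)
(g³ + t)² = (2³ + 268/1067)² = (8 + 268/1067)² = (8804/1067)² = 77510416/1138489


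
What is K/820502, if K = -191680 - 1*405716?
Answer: -298698/410251 ≈ -0.72809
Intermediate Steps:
K = -597396 (K = -191680 - 405716 = -597396)
K/820502 = -597396/820502 = -597396*1/820502 = -298698/410251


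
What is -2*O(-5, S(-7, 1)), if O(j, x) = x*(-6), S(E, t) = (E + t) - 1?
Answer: -84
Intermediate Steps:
S(E, t) = -1 + E + t
O(j, x) = -6*x
-2*O(-5, S(-7, 1)) = -(-12)*(-1 - 7 + 1) = -(-12)*(-7) = -2*42 = -84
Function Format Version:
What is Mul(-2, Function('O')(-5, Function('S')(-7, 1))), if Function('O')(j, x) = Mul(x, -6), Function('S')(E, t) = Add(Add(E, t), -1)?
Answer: -84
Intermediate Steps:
Function('S')(E, t) = Add(-1, E, t)
Function('O')(j, x) = Mul(-6, x)
Mul(-2, Function('O')(-5, Function('S')(-7, 1))) = Mul(-2, Mul(-6, Add(-1, -7, 1))) = Mul(-2, Mul(-6, -7)) = Mul(-2, 42) = -84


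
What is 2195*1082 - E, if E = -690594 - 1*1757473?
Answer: 4823057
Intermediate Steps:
E = -2448067 (E = -690594 - 1757473 = -2448067)
2195*1082 - E = 2195*1082 - 1*(-2448067) = 2374990 + 2448067 = 4823057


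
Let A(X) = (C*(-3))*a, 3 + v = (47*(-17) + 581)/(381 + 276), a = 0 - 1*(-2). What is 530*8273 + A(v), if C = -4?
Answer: 4384714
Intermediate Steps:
a = 2 (a = 0 + 2 = 2)
v = -2189/657 (v = -3 + (47*(-17) + 581)/(381 + 276) = -3 + (-799 + 581)/657 = -3 - 218*1/657 = -3 - 218/657 = -2189/657 ≈ -3.3318)
A(X) = 24 (A(X) = -4*(-3)*2 = 12*2 = 24)
530*8273 + A(v) = 530*8273 + 24 = 4384690 + 24 = 4384714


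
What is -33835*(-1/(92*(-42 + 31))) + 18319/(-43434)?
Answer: -744064109/21977604 ≈ -33.856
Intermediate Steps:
-33835*(-1/(92*(-42 + 31))) + 18319/(-43434) = -33835/((-11*(-92))) + 18319*(-1/43434) = -33835/1012 - 18319/43434 = -744064109/21977604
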